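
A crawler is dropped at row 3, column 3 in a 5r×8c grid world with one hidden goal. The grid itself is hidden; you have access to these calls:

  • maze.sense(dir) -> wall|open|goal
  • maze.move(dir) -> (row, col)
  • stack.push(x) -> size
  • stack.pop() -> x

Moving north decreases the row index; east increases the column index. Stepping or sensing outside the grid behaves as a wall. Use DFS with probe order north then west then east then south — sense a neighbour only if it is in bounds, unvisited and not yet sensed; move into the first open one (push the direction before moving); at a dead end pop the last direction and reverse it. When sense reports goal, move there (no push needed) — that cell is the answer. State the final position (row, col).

Act: sense[dir→north]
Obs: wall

Act: sense[dir→west]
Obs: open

Act: push[x→west]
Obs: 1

Act: move[dir→west]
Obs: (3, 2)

Act: sense[dir→north]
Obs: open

Act: push[x→north]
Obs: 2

Act: move[dir→north]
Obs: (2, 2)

Act: sense[dir→north]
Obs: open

Act: push[x→north]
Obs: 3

Act: move[dir→north]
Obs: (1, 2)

Act: sense[dir→north]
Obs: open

Act: push[x→north]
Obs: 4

Act: move[dir→north]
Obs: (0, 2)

Act: sense[dir→west]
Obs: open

Act: push[x→west]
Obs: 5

Act: move[dir→west]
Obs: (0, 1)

Act: sense[dir→west]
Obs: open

Act: push[x→west]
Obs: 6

Act: move[dir→west]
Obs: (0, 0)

Act: sense[dir→south]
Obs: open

Act: push[x→south]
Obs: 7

Act: move[dir→south]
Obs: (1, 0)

Act: sense[dir→east]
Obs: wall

Act: sense[dir→south]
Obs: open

Act: push[x→south]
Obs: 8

Act: move[dir→south]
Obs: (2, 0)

Act: sense[dir→east]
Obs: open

Act: push[x→east]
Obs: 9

Act: move[dir→east]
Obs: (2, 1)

Act: sense[dir→south]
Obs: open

Act: push[x→south]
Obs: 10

Act: move[dir→south]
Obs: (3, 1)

Act: sense[dir→west]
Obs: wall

Act: sense[dir→south]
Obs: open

Act: push[x→south]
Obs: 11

Act: move[dir→south]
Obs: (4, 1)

Act: sense[dir→west]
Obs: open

Act: push[x→west]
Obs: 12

Act: move[dir→west]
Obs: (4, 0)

Act: pop[]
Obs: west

Act: move[dir→east]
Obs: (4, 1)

Act: sense[dir→east]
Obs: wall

Act: pop[]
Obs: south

Act: move[dir→north]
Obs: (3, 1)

Act: pop[]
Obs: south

Act: move[dir→north]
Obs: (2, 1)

Act: pop[]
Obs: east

Act: move[dir→west]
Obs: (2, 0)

Act: pop[]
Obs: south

Act: move[dir→north]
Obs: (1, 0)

Act: pop[]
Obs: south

Act: move[dir→north]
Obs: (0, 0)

Act: pop[]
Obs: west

Act: move[dir→east]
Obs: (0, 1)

Act: pop[]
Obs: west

Act: move[dir→east]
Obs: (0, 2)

Act: sense[dir→east]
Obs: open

Act: push[x→east]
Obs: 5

Act: move[dir→east]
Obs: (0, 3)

Act: sense[dir→east]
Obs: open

Act: push[x→east]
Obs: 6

Act: move[dir→east]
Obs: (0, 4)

Act: sense[dir→east]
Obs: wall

Act: sense[dir→south]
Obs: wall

Act: pop[]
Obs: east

Act: move[dir→west]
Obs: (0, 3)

Act: sense[dir→south]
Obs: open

Act: push[x→south]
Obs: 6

Act: move[dir→south]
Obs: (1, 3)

Act: pop[]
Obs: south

Act: move[dir→north]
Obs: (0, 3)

Act: pop[]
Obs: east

Act: move[dir→west]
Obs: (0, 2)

Act: pop[]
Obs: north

Act: move[dir→south]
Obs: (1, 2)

Act: pop[]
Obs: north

Act: move[dir→south]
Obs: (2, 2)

Act: pop[]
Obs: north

Act: move[dir→south]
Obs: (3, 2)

Act: pop[]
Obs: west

Act: move[dir→east]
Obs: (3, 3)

Act: sense[dir→east]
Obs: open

Act: push[x→east]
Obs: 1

Act: move[dir→east]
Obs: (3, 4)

Act: sense[dir→north]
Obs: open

Act: push[x→north]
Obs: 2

Act: move[dir→north]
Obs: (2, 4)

Act: sense[dir→east]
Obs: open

Act: push[x→east]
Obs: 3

Act: move[dir→east]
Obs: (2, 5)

Act: sense[dir→north]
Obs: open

Act: push[x→north]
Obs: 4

Act: move[dir→north]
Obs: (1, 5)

Act: sense[dir→east]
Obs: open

Act: push[x→east]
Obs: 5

Act: move[dir→east]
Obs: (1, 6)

Act: sense[dir→north]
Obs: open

Act: push[x→north]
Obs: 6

Act: move[dir→north]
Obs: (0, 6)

Act: sense[dir→east]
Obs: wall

Act: pop[]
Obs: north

Act: move[dir→south]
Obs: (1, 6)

Act: sense[dir→east]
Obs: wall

Act: sense[dir→south]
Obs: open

Act: push[x→south]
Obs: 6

Act: move[dir→south]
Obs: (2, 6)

Act: sense[dir→east]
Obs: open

Act: push[x→east]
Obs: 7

Act: move[dir→east]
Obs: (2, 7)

Act: sense[dir→south]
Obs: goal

Act: move[dir→south]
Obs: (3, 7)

Answer: (3, 7)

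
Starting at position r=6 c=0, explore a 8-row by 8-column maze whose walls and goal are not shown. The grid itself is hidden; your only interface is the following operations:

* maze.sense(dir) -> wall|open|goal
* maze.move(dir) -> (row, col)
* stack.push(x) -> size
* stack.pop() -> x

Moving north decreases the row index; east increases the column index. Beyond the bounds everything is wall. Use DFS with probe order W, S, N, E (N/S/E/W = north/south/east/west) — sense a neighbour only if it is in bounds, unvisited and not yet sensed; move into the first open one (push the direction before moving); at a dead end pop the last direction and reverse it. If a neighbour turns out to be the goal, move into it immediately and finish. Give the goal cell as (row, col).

> maze.sense south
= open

> stack.push south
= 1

> maze.move south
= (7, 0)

> maze.sense east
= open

> stack.push east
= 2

> maze.move east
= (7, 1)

> maze.sense north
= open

> stack.push north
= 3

> maze.move north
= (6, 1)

> maze.sense north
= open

> stack.push north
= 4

> maze.move north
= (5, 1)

> maze.sense west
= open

> stack.push west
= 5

> maze.move west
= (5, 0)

> maze.sense north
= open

> stack.push north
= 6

> maze.move north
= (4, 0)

> maze.sense north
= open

> stack.push north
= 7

> maze.move north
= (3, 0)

> maze.sense north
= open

> stack.push north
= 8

> maze.move north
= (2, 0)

> maze.sense north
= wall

> maze.sense east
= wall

> stack.pop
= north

> maze.move south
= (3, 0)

> maze.sense east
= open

> stack.push east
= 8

> maze.move east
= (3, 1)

> maze.sense south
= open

> stack.push south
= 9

> maze.move south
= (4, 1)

> maze.sense east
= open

> stack.push east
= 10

> maze.move east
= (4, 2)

> maze.sense south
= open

> stack.push south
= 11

> maze.move south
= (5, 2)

> maze.sense south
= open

> stack.push south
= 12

> maze.move south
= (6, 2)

> maze.sense south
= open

> stack.push south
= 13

> maze.move south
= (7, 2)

> maze.sense east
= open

> stack.push east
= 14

> maze.move east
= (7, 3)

> maze.sense north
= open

> stack.push north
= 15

> maze.move north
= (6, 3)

> maze.sense north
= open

> stack.push north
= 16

> maze.move north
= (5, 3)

> maze.sense north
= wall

> maze.sense east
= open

> stack.push east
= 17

> maze.move east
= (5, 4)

> maze.sense south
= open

> stack.push south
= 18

> maze.move south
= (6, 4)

> maze.sense south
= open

> stack.push south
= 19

> maze.move south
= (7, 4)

> maze.sense east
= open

> stack.push east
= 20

> maze.move east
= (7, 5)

> maze.sense north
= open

> stack.push north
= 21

> maze.move north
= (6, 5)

> maze.sense north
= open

> stack.push north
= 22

> maze.move north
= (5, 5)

> maze.sense north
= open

> stack.push north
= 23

> maze.move north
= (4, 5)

> maze.sense west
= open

> stack.push west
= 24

> maze.move west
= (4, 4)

> maze.sense north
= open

> stack.push north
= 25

> maze.move north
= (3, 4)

> maze.sense west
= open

> stack.push west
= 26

> maze.move west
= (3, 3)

> maze.sense west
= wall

> maze.sense north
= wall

> stack.pop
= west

> maze.move east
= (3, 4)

> maze.sense north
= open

> stack.push north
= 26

> maze.move north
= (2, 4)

> maze.sense north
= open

> stack.push north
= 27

> maze.move north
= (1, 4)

> maze.sense west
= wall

> maze.sense north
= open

> stack.push north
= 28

> maze.move north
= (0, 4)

> maze.sense west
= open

> stack.push west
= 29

> maze.move west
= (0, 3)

> maze.sense west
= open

> stack.push west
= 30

> maze.move west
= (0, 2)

> maze.sense west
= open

> stack.push west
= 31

> maze.move west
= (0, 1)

> maze.sense west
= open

> stack.push west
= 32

> maze.move west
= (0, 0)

> stack.pop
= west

> maze.move east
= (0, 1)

> maze.sense south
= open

> stack.push south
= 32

> maze.move south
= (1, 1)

> maze.sense east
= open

> stack.push east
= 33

> maze.move east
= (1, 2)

> maze.sense south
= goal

> maze.move south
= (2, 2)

Answer: (2, 2)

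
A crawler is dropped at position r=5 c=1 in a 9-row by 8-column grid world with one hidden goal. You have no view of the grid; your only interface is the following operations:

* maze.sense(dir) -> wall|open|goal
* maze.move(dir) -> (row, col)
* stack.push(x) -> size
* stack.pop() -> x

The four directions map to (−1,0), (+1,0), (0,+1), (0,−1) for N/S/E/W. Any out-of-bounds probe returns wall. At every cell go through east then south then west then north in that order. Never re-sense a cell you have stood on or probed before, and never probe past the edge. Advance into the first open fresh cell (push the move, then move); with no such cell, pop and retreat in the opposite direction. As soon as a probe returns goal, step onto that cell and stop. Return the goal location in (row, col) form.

>> maze.sense(dir='east')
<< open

>> stack.push(x='east')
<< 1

>> maze.move(dir='east')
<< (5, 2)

>> maze.sense(dir='east')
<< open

>> stack.push(x='east')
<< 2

>> maze.move(dir='east')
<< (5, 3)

>> maze.sense(dir='east')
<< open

>> stack.push(x='east')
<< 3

>> maze.move(dir='east')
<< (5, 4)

>> maze.sense(dir='east')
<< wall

>> maze.sense(dir='south')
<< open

>> stack.push(x='south')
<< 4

>> maze.move(dir='south')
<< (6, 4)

>> maze.sense(dir='east')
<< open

>> stack.push(x='east')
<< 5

>> maze.move(dir='east')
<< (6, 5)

>> maze.sense(dir='east')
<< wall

>> maze.sense(dir='south')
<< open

>> stack.push(x='south')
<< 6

>> maze.move(dir='south')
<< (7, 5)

>> maze.sense(dir='east')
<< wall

>> maze.sense(dir='south')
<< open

>> stack.push(x='south')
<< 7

>> maze.move(dir='south')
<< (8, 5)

>> maze.sense(dir='east')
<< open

>> stack.push(x='east')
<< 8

>> maze.move(dir='east')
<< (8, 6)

>> maze.sense(dir='east')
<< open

>> stack.push(x='east')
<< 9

>> maze.move(dir='east')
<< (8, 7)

>> maze.sense(dir='north')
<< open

>> stack.push(x='north')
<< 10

>> maze.move(dir='north')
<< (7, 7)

>> maze.sense(dir='north')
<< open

>> stack.push(x='north')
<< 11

>> maze.move(dir='north')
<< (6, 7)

>> maze.sense(dir='north')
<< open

>> stack.push(x='north')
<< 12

>> maze.move(dir='north')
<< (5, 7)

>> maze.sense(dir='west')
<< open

>> stack.push(x='west')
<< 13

>> maze.move(dir='west')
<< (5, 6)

>> maze.sense(dir='north')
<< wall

>> stack.pop()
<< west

>> maze.move(dir='east')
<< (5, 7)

>> maze.sense(dir='north')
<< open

>> stack.push(x='north')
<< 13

>> maze.move(dir='north')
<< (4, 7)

>> maze.sense(dir='north')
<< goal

>> maze.move(dir='north')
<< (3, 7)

Answer: (3, 7)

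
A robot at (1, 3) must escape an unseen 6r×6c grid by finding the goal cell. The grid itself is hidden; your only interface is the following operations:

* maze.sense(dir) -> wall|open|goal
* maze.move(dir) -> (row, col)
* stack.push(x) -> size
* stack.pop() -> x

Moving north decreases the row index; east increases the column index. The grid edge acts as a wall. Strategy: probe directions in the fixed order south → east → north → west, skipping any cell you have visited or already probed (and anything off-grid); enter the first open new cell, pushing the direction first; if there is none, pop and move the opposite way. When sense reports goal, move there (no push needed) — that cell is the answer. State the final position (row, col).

Now I run maze.sense passing dir: south, and observe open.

Invoking stack.push passing x: south, — result: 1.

Next I call maze.move passing dir: south, : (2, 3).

Using maze.sense passing dir: south, → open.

Invoking stack.push passing x: south, which returns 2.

I use maze.move passing dir: south, and observe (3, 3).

Then maze.sense passing dir: south, — result: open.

Now I run stack.push passing x: south, → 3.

I try maze.move passing dir: south, and see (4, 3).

Calling maze.sense passing dir: south, which returns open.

I use stack.push passing x: south, yielding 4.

Next I call maze.move passing dir: south, and observe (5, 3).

Now I run maze.sense passing dir: east, which returns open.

Then stack.push passing x: east, giving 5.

Then maze.move passing dir: east, yielding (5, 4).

I call maze.sense passing dir: east, — result: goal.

Next I call maze.move passing dir: east, — result: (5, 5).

Answer: (5, 5)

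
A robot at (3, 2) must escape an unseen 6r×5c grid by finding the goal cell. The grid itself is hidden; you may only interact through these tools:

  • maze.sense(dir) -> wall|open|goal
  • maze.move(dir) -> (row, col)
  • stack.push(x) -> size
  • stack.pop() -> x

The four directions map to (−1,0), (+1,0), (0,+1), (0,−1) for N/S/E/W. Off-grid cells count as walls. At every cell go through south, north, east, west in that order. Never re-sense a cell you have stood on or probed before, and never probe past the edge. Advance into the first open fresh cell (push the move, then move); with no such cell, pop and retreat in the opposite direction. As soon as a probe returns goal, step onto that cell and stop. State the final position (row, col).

→ maze.sense(dir→south)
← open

→ stack.push(x→south)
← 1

→ maze.move(dir→south)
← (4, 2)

→ maze.sense(dir→south)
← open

→ stack.push(x→south)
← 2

→ maze.move(dir→south)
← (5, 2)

→ maze.sense(dir→east)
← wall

→ maze.sense(dir→west)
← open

→ stack.push(x→west)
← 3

→ maze.move(dir→west)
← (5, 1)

→ maze.sense(dir→north)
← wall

→ maze.sense(dir→west)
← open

→ stack.push(x→west)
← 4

→ maze.move(dir→west)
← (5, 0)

→ maze.sense(dir→north)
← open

→ stack.push(x→north)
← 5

→ maze.move(dir→north)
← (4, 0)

→ maze.sense(dir→north)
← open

→ stack.push(x→north)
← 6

→ maze.move(dir→north)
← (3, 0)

→ maze.sense(dir→north)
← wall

→ maze.sense(dir→east)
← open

→ stack.push(x→east)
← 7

→ maze.move(dir→east)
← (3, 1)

→ maze.sense(dir→north)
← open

→ stack.push(x→north)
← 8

→ maze.move(dir→north)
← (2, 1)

→ maze.sense(dir→north)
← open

→ stack.push(x→north)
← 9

→ maze.move(dir→north)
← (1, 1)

→ maze.sense(dir→north)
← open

→ stack.push(x→north)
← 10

→ maze.move(dir→north)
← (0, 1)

→ maze.sense(dir→east)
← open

→ stack.push(x→east)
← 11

→ maze.move(dir→east)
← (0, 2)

→ maze.sense(dir→south)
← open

→ stack.push(x→south)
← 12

→ maze.move(dir→south)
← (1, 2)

→ maze.sense(dir→south)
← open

→ stack.push(x→south)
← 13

→ maze.move(dir→south)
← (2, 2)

→ maze.sense(dir→east)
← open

→ stack.push(x→east)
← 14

→ maze.move(dir→east)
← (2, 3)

→ maze.sense(dir→south)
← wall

→ maze.sense(dir→north)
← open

→ stack.push(x→north)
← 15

→ maze.move(dir→north)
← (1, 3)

→ maze.sense(dir→north)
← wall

→ maze.sense(dir→east)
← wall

→ stack.pop()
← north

→ maze.move(dir→south)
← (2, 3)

→ maze.sense(dir→east)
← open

→ stack.push(x→east)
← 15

→ maze.move(dir→east)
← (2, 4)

→ maze.sense(dir→south)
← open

→ stack.push(x→south)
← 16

→ maze.move(dir→south)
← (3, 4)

→ maze.sense(dir→south)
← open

→ stack.push(x→south)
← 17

→ maze.move(dir→south)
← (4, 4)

→ maze.sense(dir→south)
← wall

→ maze.sense(dir→west)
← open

→ stack.push(x→west)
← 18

→ maze.move(dir→west)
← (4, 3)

→ stack.pop()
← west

→ maze.move(dir→east)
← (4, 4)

→ stack.pop()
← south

→ maze.move(dir→north)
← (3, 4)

→ stack.pop()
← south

→ maze.move(dir→north)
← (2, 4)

→ stack.pop()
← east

→ maze.move(dir→west)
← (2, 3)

→ stack.pop()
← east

→ maze.move(dir→west)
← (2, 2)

→ stack.pop()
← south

→ maze.move(dir→north)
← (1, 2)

→ stack.pop()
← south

→ maze.move(dir→north)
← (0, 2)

→ stack.pop()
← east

→ maze.move(dir→west)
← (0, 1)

→ maze.sense(dir→west)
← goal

→ maze.move(dir→west)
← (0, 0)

Answer: (0, 0)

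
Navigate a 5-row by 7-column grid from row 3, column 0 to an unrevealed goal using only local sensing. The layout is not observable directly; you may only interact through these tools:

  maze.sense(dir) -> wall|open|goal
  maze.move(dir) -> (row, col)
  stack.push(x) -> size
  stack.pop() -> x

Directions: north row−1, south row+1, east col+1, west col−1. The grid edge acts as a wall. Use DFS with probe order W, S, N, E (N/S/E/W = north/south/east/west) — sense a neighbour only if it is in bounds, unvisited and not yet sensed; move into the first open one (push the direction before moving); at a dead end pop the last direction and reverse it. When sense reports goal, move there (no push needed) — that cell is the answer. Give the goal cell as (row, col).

// 1. maze.sense(dir→south) => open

// 2. stack.push(x→south) => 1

// 3. maze.move(dir→south) => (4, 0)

// 4. maze.sense(dir→east) => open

// 5. stack.push(x→east) => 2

// 6. maze.move(dir→east) => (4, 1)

// 7. maze.sense(dir→north) => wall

// 8. maze.sense(dir→east) => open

// 9. stack.push(x→east) => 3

// 10. maze.move(dir→east) => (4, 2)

// 11. maze.sense(dir→north) => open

// 12. stack.push(x→north) => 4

// 13. maze.move(dir→north) => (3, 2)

// 14. maze.sense(dir→north) => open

// 15. stack.push(x→north) => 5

// 16. maze.move(dir→north) => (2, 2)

// 17. maze.sense(dir→west) => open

// 18. stack.push(x→west) => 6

// 19. maze.move(dir→west) => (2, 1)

// 20. maze.sense(dir→west) => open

// 21. stack.push(x→west) => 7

// 22. maze.move(dir→west) => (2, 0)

// 23. maze.sense(dir→north) => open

// 24. stack.push(x→north) => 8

// 25. maze.move(dir→north) => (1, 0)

// 26. maze.sense(dir→north) => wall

// 27. maze.sense(dir→east) => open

// 28. stack.push(x→east) => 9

// 29. maze.move(dir→east) => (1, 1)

// 30. maze.sense(dir→north) => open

// 31. stack.push(x→north) => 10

// 32. maze.move(dir→north) => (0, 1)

// 33. maze.sense(dir→east) => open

// 34. stack.push(x→east) => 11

// 35. maze.move(dir→east) => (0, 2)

// 36. maze.sense(dir→south) => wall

// 37. maze.sense(dir→east) => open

// 38. stack.push(x→east) => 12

// 39. maze.move(dir→east) => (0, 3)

// 40. maze.sense(dir→south) => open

// 41. stack.push(x→south) => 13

// 42. maze.move(dir→south) => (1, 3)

// 43. maze.sense(dir→south) => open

// 44. stack.push(x→south) => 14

// 45. maze.move(dir→south) => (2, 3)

// 46. maze.sense(dir→south) => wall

// 47. maze.sense(dir→east) => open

// 48. stack.push(x→east) => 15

// 49. maze.move(dir→east) => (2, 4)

// 50. maze.sense(dir→south) => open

// 51. stack.push(x→south) => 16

// 52. maze.move(dir→south) => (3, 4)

// 53. maze.sense(dir→south) => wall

// 54. maze.sense(dir→east) => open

// 55. stack.push(x→east) => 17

// 56. maze.move(dir→east) => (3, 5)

// 57. maze.sense(dir→south) => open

// 58. stack.push(x→south) => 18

// 59. maze.move(dir→south) => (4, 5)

// 60. maze.sense(dir→east) => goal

// 61. maze.move(dir→east) => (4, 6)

Answer: (4, 6)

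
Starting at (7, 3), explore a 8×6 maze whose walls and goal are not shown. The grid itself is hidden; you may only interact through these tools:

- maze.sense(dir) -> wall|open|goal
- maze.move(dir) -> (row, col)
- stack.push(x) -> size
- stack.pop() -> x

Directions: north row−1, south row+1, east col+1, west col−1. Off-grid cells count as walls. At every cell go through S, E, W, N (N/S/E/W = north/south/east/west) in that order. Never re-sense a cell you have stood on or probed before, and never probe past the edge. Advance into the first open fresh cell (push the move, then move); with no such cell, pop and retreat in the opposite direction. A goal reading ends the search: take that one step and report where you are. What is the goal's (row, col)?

I use sense with east, which returns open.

Calling push with east, and observe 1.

Using move with east, and observe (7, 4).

Calling sense with east, giving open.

I use push with east, which returns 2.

I invoke move with east, : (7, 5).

Invoking sense with north, and see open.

Using push with north, and see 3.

Next I call move with north, which returns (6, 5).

Invoking sense with west, and observe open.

Next I call push with west, giving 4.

I use move with west, which returns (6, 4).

I run sense with west, giving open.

Invoking push with west, giving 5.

I call move with west, and observe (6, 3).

Calling sense with west, yielding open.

I use push with west, and observe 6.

Invoking move with west, : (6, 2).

Using sense with south, yielding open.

Now I run push with south, and see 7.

Calling move with south, giving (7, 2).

Then sense with west, which returns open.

I call push with west, : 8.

Using move with west, which returns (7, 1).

I call sense with west, giving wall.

Invoking sense with north, which returns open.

Using push with north, : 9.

Now I run move with north, and observe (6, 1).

I use sense with west, which returns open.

Invoking push with west, and observe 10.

Invoking move with west, which returns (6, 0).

I call sense with north, and get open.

Then push with north, and observe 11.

I call move with north, and get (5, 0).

I use sense with east, and observe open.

I invoke push with east, : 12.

I use move with east, : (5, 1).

Then sense with east, — result: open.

I use push with east, yielding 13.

I run move with east, — result: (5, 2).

Now I run sense with east, giving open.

Next I call push with east, yielding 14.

I try move with east, and observe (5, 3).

I try sense with east, and get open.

Now I run push with east, → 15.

Calling move with east, → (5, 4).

I invoke sense with east, and get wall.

Then sense with north, → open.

I call push with north, — result: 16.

I call move with north, — result: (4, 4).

Invoking sense with east, → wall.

I call sense with west, → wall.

I use sense with north, and see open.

I try push with north, and get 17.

Now I run move with north, : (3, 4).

I call sense with east, → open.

Using push with east, and get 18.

I call move with east, and get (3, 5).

Then sense with north, giving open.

I call push with north, yielding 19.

Calling move with north, yielding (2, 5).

I try sense with west, which returns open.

I invoke push with west, and see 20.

I invoke move with west, and observe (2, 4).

Then sense with west, and observe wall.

Next I call sense with north, and get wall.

Then pop, → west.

Now I run move with east, which returns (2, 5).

I run sense with north, and observe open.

Then push with north, : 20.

I invoke move with north, and get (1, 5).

Now I run sense with north, which returns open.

I use push with north, → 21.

Next I call move with north, → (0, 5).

Calling sense with west, and observe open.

Calling push with west, giving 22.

Using move with west, yielding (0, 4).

Using sense with west, → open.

I run push with west, and observe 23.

I use move with west, and observe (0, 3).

Next I call sense with south, : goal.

Then move with south, and see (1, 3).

Answer: (1, 3)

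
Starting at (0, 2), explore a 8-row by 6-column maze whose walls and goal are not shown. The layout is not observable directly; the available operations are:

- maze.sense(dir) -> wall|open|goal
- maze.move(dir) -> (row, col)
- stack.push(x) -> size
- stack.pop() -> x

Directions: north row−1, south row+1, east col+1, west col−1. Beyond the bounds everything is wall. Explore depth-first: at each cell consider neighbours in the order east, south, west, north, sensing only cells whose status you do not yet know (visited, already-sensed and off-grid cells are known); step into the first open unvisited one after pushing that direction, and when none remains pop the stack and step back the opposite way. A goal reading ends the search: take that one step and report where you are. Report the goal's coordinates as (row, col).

>> maze.sense(dir='east')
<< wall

>> maze.sense(dir='south')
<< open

>> stack.push(x='south')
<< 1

>> maze.move(dir='south')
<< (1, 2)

>> maze.sense(dir='east')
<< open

>> stack.push(x='east')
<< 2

>> maze.move(dir='east')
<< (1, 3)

>> maze.sense(dir='east')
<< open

>> stack.push(x='east')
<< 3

>> maze.move(dir='east')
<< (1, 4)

>> maze.sense(dir='east')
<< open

>> stack.push(x='east')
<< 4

>> maze.move(dir='east')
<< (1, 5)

>> maze.sense(dir='south')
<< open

>> stack.push(x='south')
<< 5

>> maze.move(dir='south')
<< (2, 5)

>> maze.sense(dir='south')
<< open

>> stack.push(x='south')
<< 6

>> maze.move(dir='south')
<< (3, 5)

>> maze.sense(dir='south')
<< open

>> stack.push(x='south')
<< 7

>> maze.move(dir='south')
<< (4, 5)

>> maze.sense(dir='south')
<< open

>> stack.push(x='south')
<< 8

>> maze.move(dir='south')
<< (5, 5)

>> maze.sense(dir='south')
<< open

>> stack.push(x='south')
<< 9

>> maze.move(dir='south')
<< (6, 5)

>> maze.sense(dir='south')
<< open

>> stack.push(x='south')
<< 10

>> maze.move(dir='south')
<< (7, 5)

>> maze.sense(dir='west')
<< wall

>> stack.pop()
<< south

>> maze.move(dir='north')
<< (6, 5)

>> maze.sense(dir='west')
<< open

>> stack.push(x='west')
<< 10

>> maze.move(dir='west')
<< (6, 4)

>> maze.sense(dir='west')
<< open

>> stack.push(x='west')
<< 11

>> maze.move(dir='west')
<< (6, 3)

>> maze.sense(dir='south')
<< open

>> stack.push(x='south')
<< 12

>> maze.move(dir='south')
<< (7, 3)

>> maze.sense(dir='west')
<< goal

>> maze.move(dir='west')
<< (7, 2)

Answer: (7, 2)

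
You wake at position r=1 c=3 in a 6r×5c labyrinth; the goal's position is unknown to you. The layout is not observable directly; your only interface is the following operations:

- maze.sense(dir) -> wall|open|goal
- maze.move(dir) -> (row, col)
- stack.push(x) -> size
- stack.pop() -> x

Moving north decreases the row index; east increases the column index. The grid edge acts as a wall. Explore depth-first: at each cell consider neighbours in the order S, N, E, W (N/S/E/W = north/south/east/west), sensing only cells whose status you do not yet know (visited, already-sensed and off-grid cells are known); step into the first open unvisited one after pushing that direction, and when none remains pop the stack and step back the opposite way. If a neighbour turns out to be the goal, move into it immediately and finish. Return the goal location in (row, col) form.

Action: maze.sense[dir: south]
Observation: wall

Action: maze.sense[dir: north]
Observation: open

Action: stack.push[x: north]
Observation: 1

Action: maze.move[dir: north]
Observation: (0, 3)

Action: maze.sense[dir: east]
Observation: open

Action: stack.push[x: east]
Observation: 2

Action: maze.move[dir: east]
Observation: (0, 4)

Action: maze.sense[dir: south]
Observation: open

Action: stack.push[x: south]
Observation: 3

Action: maze.move[dir: south]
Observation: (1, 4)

Action: maze.sense[dir: south]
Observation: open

Action: stack.push[x: south]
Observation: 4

Action: maze.move[dir: south]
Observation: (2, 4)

Action: maze.sense[dir: south]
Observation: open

Action: stack.push[x: south]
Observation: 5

Action: maze.move[dir: south]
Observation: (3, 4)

Action: maze.sense[dir: south]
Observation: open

Action: stack.push[x: south]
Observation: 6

Action: maze.move[dir: south]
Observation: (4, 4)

Action: maze.sense[dir: south]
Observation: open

Action: stack.push[x: south]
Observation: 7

Action: maze.move[dir: south]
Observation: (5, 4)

Action: maze.sense[dir: west]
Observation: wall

Action: stack.pop[]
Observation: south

Action: maze.move[dir: north]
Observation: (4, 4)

Action: maze.sense[dir: west]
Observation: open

Action: stack.push[x: west]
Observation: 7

Action: maze.move[dir: west]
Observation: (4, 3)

Action: maze.sense[dir: north]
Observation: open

Action: stack.push[x: north]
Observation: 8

Action: maze.move[dir: north]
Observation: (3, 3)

Action: maze.sense[dir: west]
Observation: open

Action: stack.push[x: west]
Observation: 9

Action: maze.move[dir: west]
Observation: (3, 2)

Action: maze.sense[dir: south]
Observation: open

Action: stack.push[x: south]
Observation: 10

Action: maze.move[dir: south]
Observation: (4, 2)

Action: maze.sense[dir: south]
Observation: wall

Action: maze.sense[dir: west]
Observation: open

Action: stack.push[x: west]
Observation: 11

Action: maze.move[dir: west]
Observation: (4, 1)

Action: maze.sense[dir: south]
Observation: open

Action: stack.push[x: south]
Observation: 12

Action: maze.move[dir: south]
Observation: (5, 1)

Action: maze.sense[dir: west]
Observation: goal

Action: maze.move[dir: west]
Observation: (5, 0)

Answer: (5, 0)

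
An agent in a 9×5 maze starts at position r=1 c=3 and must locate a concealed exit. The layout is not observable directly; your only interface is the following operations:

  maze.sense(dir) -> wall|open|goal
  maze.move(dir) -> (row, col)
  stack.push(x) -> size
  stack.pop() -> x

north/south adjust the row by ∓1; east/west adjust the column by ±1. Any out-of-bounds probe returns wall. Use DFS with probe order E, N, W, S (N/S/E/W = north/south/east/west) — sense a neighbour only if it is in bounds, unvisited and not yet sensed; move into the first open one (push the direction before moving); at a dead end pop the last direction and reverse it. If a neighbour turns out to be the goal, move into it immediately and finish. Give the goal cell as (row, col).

Action: maze.sense[east]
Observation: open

Action: stack.push[east]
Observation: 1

Action: maze.move[east]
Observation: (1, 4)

Action: maze.sense[north]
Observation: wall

Action: maze.sense[south]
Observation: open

Action: stack.push[south]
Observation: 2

Action: maze.move[south]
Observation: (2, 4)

Action: maze.sense[west]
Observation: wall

Action: maze.sense[south]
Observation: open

Action: stack.push[south]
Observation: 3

Action: maze.move[south]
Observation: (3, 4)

Action: maze.sense[west]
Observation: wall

Action: maze.sense[south]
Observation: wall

Action: stack.pop[]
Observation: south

Action: maze.move[north]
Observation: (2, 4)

Action: stack.pop[]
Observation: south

Action: maze.move[north]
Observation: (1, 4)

Action: stack.pop[]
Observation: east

Action: maze.move[west]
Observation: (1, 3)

Action: maze.sense[north]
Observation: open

Action: stack.push[north]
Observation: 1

Action: maze.move[north]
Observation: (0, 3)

Action: maze.sense[west]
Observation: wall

Action: stack.pop[]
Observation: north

Action: maze.move[south]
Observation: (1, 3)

Action: maze.sense[west]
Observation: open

Action: stack.push[west]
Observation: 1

Action: maze.move[west]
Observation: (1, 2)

Action: maze.sense[west]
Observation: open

Action: stack.push[west]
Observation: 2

Action: maze.move[west]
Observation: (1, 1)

Action: maze.sense[north]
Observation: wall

Action: maze.sense[west]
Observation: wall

Action: maze.sense[south]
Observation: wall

Action: stack.pop[]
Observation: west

Action: maze.move[east]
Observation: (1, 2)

Action: maze.sense[south]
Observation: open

Action: stack.push[south]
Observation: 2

Action: maze.move[south]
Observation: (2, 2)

Action: maze.sense[south]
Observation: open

Action: stack.push[south]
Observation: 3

Action: maze.move[south]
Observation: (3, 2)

Action: maze.sense[west]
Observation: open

Action: stack.push[west]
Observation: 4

Action: maze.move[west]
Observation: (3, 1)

Action: maze.sense[west]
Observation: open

Action: stack.push[west]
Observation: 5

Action: maze.move[west]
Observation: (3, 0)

Action: maze.sense[north]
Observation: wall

Action: maze.sense[south]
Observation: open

Action: stack.push[south]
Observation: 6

Action: maze.move[south]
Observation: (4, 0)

Action: maze.sense[east]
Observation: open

Action: stack.push[east]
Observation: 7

Action: maze.move[east]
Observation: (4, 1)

Action: maze.sense[east]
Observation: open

Action: stack.push[east]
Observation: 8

Action: maze.move[east]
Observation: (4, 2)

Action: maze.sense[east]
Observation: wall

Action: maze.sense[south]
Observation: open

Action: stack.push[south]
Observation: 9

Action: maze.move[south]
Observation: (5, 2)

Action: maze.sense[east]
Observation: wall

Action: maze.sense[west]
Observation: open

Action: stack.push[west]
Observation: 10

Action: maze.move[west]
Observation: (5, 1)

Action: maze.sense[west]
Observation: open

Action: stack.push[west]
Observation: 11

Action: maze.move[west]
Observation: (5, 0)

Action: maze.sense[south]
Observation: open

Action: stack.push[south]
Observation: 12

Action: maze.move[south]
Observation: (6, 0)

Action: maze.sense[east]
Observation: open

Action: stack.push[east]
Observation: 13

Action: maze.move[east]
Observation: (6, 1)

Action: maze.sense[east]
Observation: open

Action: stack.push[east]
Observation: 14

Action: maze.move[east]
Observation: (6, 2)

Action: maze.sense[east]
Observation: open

Action: stack.push[east]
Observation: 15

Action: maze.move[east]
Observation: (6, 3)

Action: maze.sense[east]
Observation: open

Action: stack.push[east]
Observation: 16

Action: maze.move[east]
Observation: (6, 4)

Action: maze.sense[north]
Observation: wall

Action: maze.sense[south]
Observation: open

Action: stack.push[south]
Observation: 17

Action: maze.move[south]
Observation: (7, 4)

Action: maze.sense[west]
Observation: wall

Action: maze.sense[south]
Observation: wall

Action: stack.pop[]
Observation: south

Action: maze.move[north]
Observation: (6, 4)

Action: stack.pop[]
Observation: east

Action: maze.move[west]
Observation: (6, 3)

Action: stack.pop[]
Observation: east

Action: maze.move[west]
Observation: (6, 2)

Action: maze.sense[south]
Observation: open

Action: stack.push[south]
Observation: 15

Action: maze.move[south]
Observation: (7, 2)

Action: maze.sense[west]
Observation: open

Action: stack.push[west]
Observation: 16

Action: maze.move[west]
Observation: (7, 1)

Action: maze.sense[west]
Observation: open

Action: stack.push[west]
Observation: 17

Action: maze.move[west]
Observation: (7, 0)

Action: maze.sense[south]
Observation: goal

Action: maze.move[south]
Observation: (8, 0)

Answer: (8, 0)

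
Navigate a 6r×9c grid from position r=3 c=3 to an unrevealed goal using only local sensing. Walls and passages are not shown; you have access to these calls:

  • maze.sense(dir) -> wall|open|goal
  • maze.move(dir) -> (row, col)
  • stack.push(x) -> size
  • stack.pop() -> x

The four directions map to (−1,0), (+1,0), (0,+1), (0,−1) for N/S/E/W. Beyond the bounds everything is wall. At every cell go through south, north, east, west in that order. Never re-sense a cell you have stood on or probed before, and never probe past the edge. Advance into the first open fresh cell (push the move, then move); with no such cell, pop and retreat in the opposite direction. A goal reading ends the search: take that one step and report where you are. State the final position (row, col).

I call maze.sense(dir='south'), giving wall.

Then maze.sense(dir='north'), and get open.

I call stack.push(x='north'), : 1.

Invoking maze.move(dir='north'), → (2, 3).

Invoking maze.sense(dir='north'), and see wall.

I use maze.sense(dir='east'), yielding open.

I invoke stack.push(x='east'), which returns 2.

Then maze.move(dir='east'), which returns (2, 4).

Now I run maze.sense(dir='south'), yielding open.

I run stack.push(x='south'), which returns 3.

Using maze.move(dir='south'), giving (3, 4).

Calling maze.sense(dir='south'), : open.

Now I run stack.push(x='south'), which returns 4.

Then maze.move(dir='south'), giving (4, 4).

Then maze.sense(dir='south'), and observe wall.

I try maze.sense(dir='east'), giving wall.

Now I run stack.pop, and observe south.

Then maze.move(dir='north'), which returns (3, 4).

Next I call maze.sense(dir='east'), which returns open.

Then stack.push(x='east'), and get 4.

I use maze.move(dir='east'), and observe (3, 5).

I invoke maze.sense(dir='north'), → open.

I call stack.push(x='north'), → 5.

I call maze.move(dir='north'), and observe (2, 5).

Using maze.sense(dir='north'), — result: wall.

I call maze.sense(dir='east'), and see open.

I use stack.push(x='east'), and see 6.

Next I call maze.move(dir='east'), and observe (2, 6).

I try maze.sense(dir='south'), and get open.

Then stack.push(x='south'), which returns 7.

I try maze.move(dir='south'), → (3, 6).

Using maze.sense(dir='south'), giving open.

Invoking stack.push(x='south'), — result: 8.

I invoke maze.move(dir='south'), which returns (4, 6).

I run maze.sense(dir='south'), : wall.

I use maze.sense(dir='east'), and observe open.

Now I run stack.push(x='east'), yielding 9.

Using maze.move(dir='east'), and see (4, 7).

I use maze.sense(dir='south'), yielding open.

Now I run stack.push(x='south'), and observe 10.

Calling maze.move(dir='south'), — result: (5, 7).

Invoking maze.sense(dir='east'), yielding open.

I use stack.push(x='east'), and see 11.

Then maze.move(dir='east'), giving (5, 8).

I invoke maze.sense(dir='north'), and get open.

Invoking stack.push(x='north'), giving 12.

Then maze.move(dir='north'), giving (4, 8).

Invoking maze.sense(dir='north'), — result: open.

Now I run stack.push(x='north'), : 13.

I run maze.move(dir='north'), yielding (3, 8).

Next I call maze.sense(dir='north'), yielding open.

Calling stack.push(x='north'), which returns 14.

I use maze.move(dir='north'), and get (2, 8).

Calling maze.sense(dir='north'), : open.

Then stack.push(x='north'), giving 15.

I try maze.move(dir='north'), and see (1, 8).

Then maze.sense(dir='north'), giving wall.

Now I run maze.sense(dir='west'), which returns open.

I invoke stack.push(x='west'), — result: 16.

Invoking maze.move(dir='west'), and get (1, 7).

Now I run maze.sense(dir='south'), — result: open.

I use stack.push(x='south'), and see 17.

I run maze.move(dir='south'), and get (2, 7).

I invoke maze.sense(dir='south'), yielding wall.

I run stack.pop(), and see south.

Using maze.move(dir='north'), and observe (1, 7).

Invoking maze.sense(dir='north'), — result: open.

Invoking stack.push(x='north'), yielding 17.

Next I call maze.move(dir='north'), and see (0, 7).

Invoking maze.sense(dir='west'), and observe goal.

I invoke maze.move(dir='west'), and observe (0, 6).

Answer: (0, 6)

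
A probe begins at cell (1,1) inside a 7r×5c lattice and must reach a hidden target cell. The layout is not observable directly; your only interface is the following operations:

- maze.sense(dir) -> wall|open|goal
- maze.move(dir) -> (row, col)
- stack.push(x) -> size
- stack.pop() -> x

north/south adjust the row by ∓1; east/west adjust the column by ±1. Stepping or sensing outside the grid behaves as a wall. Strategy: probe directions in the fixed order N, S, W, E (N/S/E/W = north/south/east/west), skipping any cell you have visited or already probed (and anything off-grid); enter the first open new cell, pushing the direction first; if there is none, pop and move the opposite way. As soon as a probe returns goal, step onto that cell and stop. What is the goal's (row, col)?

Do: maze.sense[dir→north]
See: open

Do: stack.push[x→north]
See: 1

Do: maze.move[dir→north]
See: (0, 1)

Do: maze.sense[dir→west]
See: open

Do: stack.push[x→west]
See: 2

Do: maze.move[dir→west]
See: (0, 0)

Do: maze.sense[dir→south]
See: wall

Do: stack.pop[]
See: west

Do: maze.move[dir→east]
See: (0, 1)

Do: maze.sense[dir→east]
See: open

Do: stack.push[x→east]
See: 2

Do: maze.move[dir→east]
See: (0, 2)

Do: maze.sense[dir→south]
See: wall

Do: maze.sense[dir→east]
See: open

Do: stack.push[x→east]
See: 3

Do: maze.move[dir→east]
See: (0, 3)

Do: maze.sense[dir→south]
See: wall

Do: maze.sense[dir→east]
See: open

Do: stack.push[x→east]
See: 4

Do: maze.move[dir→east]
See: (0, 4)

Do: maze.sense[dir→south]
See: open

Do: stack.push[x→south]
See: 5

Do: maze.move[dir→south]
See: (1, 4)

Do: maze.sense[dir→south]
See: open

Do: stack.push[x→south]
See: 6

Do: maze.move[dir→south]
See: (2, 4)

Do: maze.sense[dir→south]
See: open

Do: stack.push[x→south]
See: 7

Do: maze.move[dir→south]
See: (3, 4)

Do: maze.sense[dir→south]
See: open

Do: stack.push[x→south]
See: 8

Do: maze.move[dir→south]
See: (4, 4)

Do: maze.sense[dir→south]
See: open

Do: stack.push[x→south]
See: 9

Do: maze.move[dir→south]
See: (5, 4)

Do: maze.sense[dir→south]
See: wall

Do: maze.sense[dir→west]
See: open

Do: stack.push[x→west]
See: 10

Do: maze.move[dir→west]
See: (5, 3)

Do: maze.sense[dir→north]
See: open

Do: stack.push[x→north]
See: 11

Do: maze.move[dir→north]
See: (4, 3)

Do: maze.sense[dir→north]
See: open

Do: stack.push[x→north]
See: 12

Do: maze.move[dir→north]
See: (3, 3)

Do: maze.sense[dir→north]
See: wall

Do: maze.sense[dir→west]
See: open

Do: stack.push[x→west]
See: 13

Do: maze.move[dir→west]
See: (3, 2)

Do: maze.sense[dir→north]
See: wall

Do: maze.sense[dir→south]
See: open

Do: stack.push[x→south]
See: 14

Do: maze.move[dir→south]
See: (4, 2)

Do: maze.sense[dir→south]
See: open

Do: stack.push[x→south]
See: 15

Do: maze.move[dir→south]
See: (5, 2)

Do: maze.sense[dir→south]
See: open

Do: stack.push[x→south]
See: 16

Do: maze.move[dir→south]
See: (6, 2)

Do: maze.sense[dir→west]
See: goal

Do: maze.move[dir→west]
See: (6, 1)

Answer: (6, 1)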